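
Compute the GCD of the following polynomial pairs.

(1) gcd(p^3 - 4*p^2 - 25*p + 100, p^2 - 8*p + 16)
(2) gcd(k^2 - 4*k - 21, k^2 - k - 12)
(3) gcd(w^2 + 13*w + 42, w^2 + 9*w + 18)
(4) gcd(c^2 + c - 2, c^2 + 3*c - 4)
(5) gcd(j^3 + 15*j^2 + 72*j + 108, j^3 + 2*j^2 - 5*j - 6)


(1) = p - 4
(2) = gcd((k - 7)*(k + 3), (k - 4)*(k + 3)) = k + 3
(3) = gcd((w + 6)*(w + 7), (w + 3)*(w + 6)) = w + 6
(4) = c - 1
(5) = j + 3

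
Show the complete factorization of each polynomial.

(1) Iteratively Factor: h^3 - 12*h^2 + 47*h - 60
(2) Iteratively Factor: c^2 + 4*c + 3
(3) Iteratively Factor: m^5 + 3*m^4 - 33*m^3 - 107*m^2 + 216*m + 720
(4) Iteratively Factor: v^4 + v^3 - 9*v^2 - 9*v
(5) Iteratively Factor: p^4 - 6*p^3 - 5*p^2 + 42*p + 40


(1) = (h - 4)*(h^2 - 8*h + 15) = (h - 5)*(h - 4)*(h - 3)
(2) = (c + 3)*(c + 1)
(3) = (m + 4)*(m^4 - m^3 - 29*m^2 + 9*m + 180) = (m - 3)*(m + 4)*(m^3 + 2*m^2 - 23*m - 60) = (m - 3)*(m + 3)*(m + 4)*(m^2 - m - 20) = (m - 3)*(m + 3)*(m + 4)^2*(m - 5)
(4) = (v)*(v^3 + v^2 - 9*v - 9) = v*(v + 1)*(v^2 - 9) = v*(v - 3)*(v + 1)*(v + 3)
(5) = (p - 5)*(p^3 - p^2 - 10*p - 8) = (p - 5)*(p + 2)*(p^2 - 3*p - 4) = (p - 5)*(p - 4)*(p + 2)*(p + 1)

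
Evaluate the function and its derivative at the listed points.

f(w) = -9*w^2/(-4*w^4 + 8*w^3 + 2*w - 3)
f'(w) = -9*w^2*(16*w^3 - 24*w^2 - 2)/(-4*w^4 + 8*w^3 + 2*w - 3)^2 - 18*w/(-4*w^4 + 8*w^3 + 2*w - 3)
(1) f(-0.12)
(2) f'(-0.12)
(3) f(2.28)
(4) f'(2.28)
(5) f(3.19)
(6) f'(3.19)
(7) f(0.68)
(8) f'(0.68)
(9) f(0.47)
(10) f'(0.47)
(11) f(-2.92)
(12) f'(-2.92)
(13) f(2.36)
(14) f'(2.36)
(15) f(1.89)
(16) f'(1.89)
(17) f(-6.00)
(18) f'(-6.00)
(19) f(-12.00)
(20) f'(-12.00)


(1) = 0.04
(2) = -0.63
(3) = 3.99
(4) = -17.93
(5) = 0.61
(6) = -0.72
(7) = -206.01
(8) = 81658.42
(9) = 1.40
(10) = 11.46
(11) = 0.15
(12) = 0.08
(13) = 2.91
(14) = -10.17
(15) = -8.57
(16) = -55.44
(17) = 0.05
(18) = 0.01
(19) = 0.01
(20) = 0.00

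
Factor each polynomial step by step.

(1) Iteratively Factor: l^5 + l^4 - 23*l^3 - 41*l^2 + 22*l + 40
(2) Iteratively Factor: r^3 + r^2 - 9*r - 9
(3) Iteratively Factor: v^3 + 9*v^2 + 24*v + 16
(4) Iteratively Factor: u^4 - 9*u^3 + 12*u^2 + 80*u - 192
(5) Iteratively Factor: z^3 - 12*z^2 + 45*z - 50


(1) = (l + 1)*(l^4 - 23*l^2 - 18*l + 40) = (l + 1)*(l + 4)*(l^3 - 4*l^2 - 7*l + 10) = (l - 1)*(l + 1)*(l + 4)*(l^2 - 3*l - 10) = (l - 1)*(l + 1)*(l + 2)*(l + 4)*(l - 5)
(2) = (r - 3)*(r^2 + 4*r + 3) = (r - 3)*(r + 1)*(r + 3)
(3) = (v + 1)*(v^2 + 8*v + 16) = (v + 1)*(v + 4)*(v + 4)
(4) = (u - 4)*(u^3 - 5*u^2 - 8*u + 48) = (u - 4)^2*(u^2 - u - 12) = (u - 4)^2*(u + 3)*(u - 4)
(5) = (z - 5)*(z^2 - 7*z + 10) = (z - 5)*(z - 2)*(z - 5)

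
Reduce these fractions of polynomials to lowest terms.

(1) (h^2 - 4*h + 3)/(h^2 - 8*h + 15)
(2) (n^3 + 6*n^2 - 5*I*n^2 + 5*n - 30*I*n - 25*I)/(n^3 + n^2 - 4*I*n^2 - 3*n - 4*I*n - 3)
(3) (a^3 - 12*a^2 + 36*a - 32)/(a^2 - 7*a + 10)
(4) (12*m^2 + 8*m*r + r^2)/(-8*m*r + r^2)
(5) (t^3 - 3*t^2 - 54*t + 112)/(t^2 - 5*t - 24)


(1) = (h - 1)/(h - 5)
(2) = (n^2 + n*(5 - 5*I) - 25*I)/(n^2 - 4*I*n - 3)
(3) = (a^2 - 10*a + 16)/(a - 5)
(4) = (12*m^2 + 8*m*r + r^2)/(-8*m*r + r^2)
(5) = (t^2 + 5*t - 14)/(t + 3)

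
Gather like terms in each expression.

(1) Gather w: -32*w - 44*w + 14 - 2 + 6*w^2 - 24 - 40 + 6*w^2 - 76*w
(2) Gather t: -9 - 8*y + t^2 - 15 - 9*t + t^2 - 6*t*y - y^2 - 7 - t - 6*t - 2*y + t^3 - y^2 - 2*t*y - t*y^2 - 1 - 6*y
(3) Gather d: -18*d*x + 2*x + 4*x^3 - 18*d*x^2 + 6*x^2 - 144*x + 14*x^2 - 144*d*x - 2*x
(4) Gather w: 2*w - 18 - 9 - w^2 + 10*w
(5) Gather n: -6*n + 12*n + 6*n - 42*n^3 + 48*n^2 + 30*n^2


(1) = 12*w^2 - 152*w - 52
(2) = t^3 + 2*t^2 + t*(-y^2 - 8*y - 16) - 2*y^2 - 16*y - 32
(3) = d*(-18*x^2 - 162*x) + 4*x^3 + 20*x^2 - 144*x
(4) = -w^2 + 12*w - 27
(5) = -42*n^3 + 78*n^2 + 12*n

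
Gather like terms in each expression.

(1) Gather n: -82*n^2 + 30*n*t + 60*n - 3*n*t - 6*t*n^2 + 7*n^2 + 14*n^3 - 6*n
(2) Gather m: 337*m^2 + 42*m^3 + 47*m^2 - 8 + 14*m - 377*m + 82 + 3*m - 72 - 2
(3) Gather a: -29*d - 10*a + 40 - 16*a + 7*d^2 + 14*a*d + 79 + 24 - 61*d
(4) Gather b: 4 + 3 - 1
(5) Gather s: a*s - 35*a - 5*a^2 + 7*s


(1) = 14*n^3 + n^2*(-6*t - 75) + n*(27*t + 54)
(2) = 42*m^3 + 384*m^2 - 360*m
(3) = a*(14*d - 26) + 7*d^2 - 90*d + 143
(4) = 6
(5) = -5*a^2 - 35*a + s*(a + 7)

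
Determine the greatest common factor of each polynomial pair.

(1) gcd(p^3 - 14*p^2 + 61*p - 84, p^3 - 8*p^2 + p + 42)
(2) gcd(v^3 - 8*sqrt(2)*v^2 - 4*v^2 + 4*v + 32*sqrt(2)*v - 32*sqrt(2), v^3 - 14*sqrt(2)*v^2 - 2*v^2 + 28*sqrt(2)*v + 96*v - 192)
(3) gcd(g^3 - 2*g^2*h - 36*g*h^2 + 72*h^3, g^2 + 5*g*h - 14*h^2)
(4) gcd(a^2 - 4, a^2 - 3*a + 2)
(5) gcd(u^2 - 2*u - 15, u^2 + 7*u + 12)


(1) = p^2 - 10*p + 21
(2) = gcd((v - 2)^2*(v - 8*sqrt(2)), (v - 2)*(v - 8*sqrt(2))*(v - 6*sqrt(2))) = v^2 + v*(-8*sqrt(2) - 2) + 16*sqrt(2)
(3) = gcd((g - 6*h)*(g - 2*h)*(g + 6*h), (g - 2*h)*(g + 7*h)) = g - 2*h
(4) = gcd((a - 2)*(a + 2), (a - 2)*(a - 1)) = a - 2
(5) = gcd((u - 5)*(u + 3), (u + 3)*(u + 4)) = u + 3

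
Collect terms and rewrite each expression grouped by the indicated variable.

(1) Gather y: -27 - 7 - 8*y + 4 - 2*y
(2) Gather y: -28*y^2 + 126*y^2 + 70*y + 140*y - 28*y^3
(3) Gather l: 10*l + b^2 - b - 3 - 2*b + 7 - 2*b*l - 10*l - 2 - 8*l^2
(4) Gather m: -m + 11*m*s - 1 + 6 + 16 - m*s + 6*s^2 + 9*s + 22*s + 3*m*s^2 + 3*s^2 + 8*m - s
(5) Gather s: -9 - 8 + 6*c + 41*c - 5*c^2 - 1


(1) = -10*y - 30
(2) = -28*y^3 + 98*y^2 + 210*y
(3) = b^2 - 2*b*l - 3*b - 8*l^2 + 2
(4) = m*(3*s^2 + 10*s + 7) + 9*s^2 + 30*s + 21
(5) = -5*c^2 + 47*c - 18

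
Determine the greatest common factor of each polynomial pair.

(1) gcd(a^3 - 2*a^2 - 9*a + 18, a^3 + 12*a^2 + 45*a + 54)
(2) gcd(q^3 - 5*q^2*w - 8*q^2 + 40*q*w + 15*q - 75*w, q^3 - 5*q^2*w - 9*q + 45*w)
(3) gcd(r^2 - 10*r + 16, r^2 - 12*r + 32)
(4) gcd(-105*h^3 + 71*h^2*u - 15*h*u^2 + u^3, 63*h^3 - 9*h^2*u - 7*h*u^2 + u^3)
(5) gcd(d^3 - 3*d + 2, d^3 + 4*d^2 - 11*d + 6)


(1) = gcd((a - 3)*(a - 2)*(a + 3), (a + 3)^2*(a + 6)) = a + 3
(2) = gcd((q - 5)*(q - 3)*(q - 5*w), (q - 3)*(q + 3)*(q - 5*w)) = q^2 - 5*q*w - 3*q + 15*w
(3) = gcd((r - 8)*(r - 2), (r - 8)*(r - 4)) = r - 8
(4) = 21*h^2 - 10*h*u + u^2
(5) = d^2 - 2*d + 1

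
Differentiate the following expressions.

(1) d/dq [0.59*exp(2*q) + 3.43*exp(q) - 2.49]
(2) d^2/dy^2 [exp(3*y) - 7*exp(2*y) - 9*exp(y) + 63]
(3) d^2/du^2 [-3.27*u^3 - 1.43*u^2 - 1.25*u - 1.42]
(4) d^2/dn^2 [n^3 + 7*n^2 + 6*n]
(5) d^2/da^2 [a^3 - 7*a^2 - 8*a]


(1) = (1.18*exp(q) + 3.43)*exp(q)
(2) = (9*exp(2*y) - 28*exp(y) - 9)*exp(y)
(3) = -19.62*u - 2.86
(4) = 6*n + 14
(5) = 6*a - 14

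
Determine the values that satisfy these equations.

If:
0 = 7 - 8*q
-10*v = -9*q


Then:
q = 7/8
v = 63/80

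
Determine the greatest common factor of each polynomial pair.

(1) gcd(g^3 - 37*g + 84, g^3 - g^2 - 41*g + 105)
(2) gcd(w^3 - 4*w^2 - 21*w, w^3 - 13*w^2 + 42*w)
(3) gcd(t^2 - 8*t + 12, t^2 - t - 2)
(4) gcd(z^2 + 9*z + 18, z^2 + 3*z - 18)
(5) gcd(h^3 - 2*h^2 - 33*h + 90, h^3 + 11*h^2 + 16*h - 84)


(1) = gcd((g - 4)*(g - 3)*(g + 7), (g - 5)*(g - 3)*(g + 7)) = g^2 + 4*g - 21
(2) = gcd(w*(w - 7)*(w + 3), w*(w - 7)*(w - 6)) = w^2 - 7*w
(3) = gcd((t - 6)*(t - 2), (t - 2)*(t + 1)) = t - 2
(4) = z + 6
(5) = gcd((h - 5)*(h - 3)*(h + 6), (h - 2)*(h + 6)*(h + 7)) = h + 6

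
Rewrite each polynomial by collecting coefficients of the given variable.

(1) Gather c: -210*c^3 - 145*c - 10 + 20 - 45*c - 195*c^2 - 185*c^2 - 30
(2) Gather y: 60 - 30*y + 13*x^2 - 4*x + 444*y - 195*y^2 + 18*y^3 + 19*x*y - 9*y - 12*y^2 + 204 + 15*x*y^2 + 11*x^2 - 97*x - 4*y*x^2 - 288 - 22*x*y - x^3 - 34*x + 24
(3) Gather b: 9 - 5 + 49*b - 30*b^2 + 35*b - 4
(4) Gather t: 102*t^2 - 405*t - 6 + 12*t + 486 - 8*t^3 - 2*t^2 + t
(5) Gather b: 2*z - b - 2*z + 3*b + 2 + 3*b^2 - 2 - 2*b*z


(1) = -210*c^3 - 380*c^2 - 190*c - 20
(2) = -x^3 + 24*x^2 - 135*x + 18*y^3 + y^2*(15*x - 207) + y*(-4*x^2 - 3*x + 405)
(3) = -30*b^2 + 84*b
(4) = -8*t^3 + 100*t^2 - 392*t + 480
(5) = 3*b^2 + b*(2 - 2*z)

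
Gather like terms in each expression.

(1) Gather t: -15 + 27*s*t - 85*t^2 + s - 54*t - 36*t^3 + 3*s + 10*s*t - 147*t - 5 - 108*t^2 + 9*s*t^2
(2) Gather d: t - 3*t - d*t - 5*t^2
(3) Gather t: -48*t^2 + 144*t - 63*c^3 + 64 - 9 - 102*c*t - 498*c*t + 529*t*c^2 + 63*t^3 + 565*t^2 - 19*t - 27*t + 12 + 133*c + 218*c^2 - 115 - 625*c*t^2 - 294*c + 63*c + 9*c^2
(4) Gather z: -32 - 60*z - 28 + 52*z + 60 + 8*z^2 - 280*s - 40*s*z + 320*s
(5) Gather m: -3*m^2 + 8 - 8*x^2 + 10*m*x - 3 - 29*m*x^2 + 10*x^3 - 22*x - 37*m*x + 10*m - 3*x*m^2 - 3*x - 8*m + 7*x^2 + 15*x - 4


(1) = 4*s - 36*t^3 + t^2*(9*s - 193) + t*(37*s - 201) - 20
(2) = -d*t - 5*t^2 - 2*t
(3) = -63*c^3 + 227*c^2 - 98*c + 63*t^3 + t^2*(517 - 625*c) + t*(529*c^2 - 600*c + 98) - 48
(4) = 40*s + 8*z^2 + z*(-40*s - 8)
(5) = m^2*(-3*x - 3) + m*(-29*x^2 - 27*x + 2) + 10*x^3 - x^2 - 10*x + 1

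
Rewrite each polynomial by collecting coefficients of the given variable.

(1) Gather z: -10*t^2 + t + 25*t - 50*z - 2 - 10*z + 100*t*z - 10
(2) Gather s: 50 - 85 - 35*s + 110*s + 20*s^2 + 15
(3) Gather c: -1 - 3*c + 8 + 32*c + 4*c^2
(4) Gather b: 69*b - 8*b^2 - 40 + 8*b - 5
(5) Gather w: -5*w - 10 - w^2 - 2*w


(1) = -10*t^2 + 26*t + z*(100*t - 60) - 12
(2) = 20*s^2 + 75*s - 20
(3) = 4*c^2 + 29*c + 7
(4) = -8*b^2 + 77*b - 45
(5) = -w^2 - 7*w - 10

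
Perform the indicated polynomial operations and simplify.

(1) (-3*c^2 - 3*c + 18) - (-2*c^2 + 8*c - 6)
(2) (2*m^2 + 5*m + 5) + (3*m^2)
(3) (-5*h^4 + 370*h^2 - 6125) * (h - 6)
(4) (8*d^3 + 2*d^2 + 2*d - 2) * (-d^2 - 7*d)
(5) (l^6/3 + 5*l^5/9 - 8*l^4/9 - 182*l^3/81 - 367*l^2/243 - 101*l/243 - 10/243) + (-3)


(1) = -c^2 - 11*c + 24
(2) = 5*m^2 + 5*m + 5
(3) = -5*h^5 + 30*h^4 + 370*h^3 - 2220*h^2 - 6125*h + 36750
(4) = -8*d^5 - 58*d^4 - 16*d^3 - 12*d^2 + 14*d
(5) = l^6/3 + 5*l^5/9 - 8*l^4/9 - 182*l^3/81 - 367*l^2/243 - 101*l/243 - 739/243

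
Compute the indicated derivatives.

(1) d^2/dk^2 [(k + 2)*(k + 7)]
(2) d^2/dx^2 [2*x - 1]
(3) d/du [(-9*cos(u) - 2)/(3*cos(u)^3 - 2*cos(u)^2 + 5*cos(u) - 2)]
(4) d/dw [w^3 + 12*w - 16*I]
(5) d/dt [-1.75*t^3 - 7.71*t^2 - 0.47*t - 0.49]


(1) = 2
(2) = 0
(3) = 32*(-27*cos(u)^3 + 4*cos(u) - 14)*sin(u)/(8*sin(u)^2 + 29*cos(u) + 3*cos(3*u) - 16)^2
(4) = 3*w^2 + 12
(5) = -5.25*t^2 - 15.42*t - 0.47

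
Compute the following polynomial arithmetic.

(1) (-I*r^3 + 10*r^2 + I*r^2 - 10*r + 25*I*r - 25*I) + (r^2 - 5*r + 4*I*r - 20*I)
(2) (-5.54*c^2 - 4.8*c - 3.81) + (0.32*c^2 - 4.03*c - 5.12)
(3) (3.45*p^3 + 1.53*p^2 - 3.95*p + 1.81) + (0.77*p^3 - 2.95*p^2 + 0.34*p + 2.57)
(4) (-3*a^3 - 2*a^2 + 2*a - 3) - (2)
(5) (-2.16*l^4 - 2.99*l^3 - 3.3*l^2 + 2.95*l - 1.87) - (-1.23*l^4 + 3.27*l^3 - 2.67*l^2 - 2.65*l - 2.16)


(1) = -I*r^3 + 11*r^2 + I*r^2 - 15*r + 29*I*r - 45*I
(2) = -5.22*c^2 - 8.83*c - 8.93
(3) = 4.22*p^3 - 1.42*p^2 - 3.61*p + 4.38
(4) = -3*a^3 - 2*a^2 + 2*a - 5
(5) = -0.93*l^4 - 6.26*l^3 - 0.63*l^2 + 5.6*l + 0.29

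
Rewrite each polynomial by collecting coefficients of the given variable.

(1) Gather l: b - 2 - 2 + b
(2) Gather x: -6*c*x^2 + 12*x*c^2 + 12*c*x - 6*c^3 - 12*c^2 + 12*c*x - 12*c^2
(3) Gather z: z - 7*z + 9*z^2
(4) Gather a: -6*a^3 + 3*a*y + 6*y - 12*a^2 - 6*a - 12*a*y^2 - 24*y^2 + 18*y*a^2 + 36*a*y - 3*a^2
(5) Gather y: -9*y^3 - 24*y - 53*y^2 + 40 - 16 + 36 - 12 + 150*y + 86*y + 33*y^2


(1) = 2*b - 4
(2) = -6*c^3 - 24*c^2 - 6*c*x^2 + x*(12*c^2 + 24*c)
(3) = 9*z^2 - 6*z
(4) = -6*a^3 + a^2*(18*y - 15) + a*(-12*y^2 + 39*y - 6) - 24*y^2 + 6*y
(5) = -9*y^3 - 20*y^2 + 212*y + 48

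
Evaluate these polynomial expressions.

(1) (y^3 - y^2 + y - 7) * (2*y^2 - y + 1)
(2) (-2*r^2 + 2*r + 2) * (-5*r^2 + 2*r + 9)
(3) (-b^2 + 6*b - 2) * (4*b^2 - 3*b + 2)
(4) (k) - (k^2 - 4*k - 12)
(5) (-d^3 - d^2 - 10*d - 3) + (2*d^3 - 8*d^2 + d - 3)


(1) = 2*y^5 - 3*y^4 + 4*y^3 - 16*y^2 + 8*y - 7
(2) = 10*r^4 - 14*r^3 - 24*r^2 + 22*r + 18
(3) = -4*b^4 + 27*b^3 - 28*b^2 + 18*b - 4
(4) = -k^2 + 5*k + 12
(5) = d^3 - 9*d^2 - 9*d - 6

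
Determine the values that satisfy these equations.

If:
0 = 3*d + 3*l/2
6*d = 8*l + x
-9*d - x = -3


Then:
d = 3/31
l = -6/31
x = 66/31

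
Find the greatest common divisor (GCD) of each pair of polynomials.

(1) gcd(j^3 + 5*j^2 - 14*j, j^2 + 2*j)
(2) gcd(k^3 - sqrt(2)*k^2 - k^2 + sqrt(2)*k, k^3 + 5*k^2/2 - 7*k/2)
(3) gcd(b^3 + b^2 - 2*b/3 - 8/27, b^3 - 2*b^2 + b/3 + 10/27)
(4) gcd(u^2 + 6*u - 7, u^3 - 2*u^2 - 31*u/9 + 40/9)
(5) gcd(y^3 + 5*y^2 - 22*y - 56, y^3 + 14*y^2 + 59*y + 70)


(1) = j
(2) = gcd(k*(k - 1)*(k - sqrt(2)), k*(k - 1)*(k + 7/2)) = k^2 - k
(3) = gcd((b - 2/3)*(b + 1/3)*(b + 4/3), (b - 5/3)*(b - 2/3)*(b + 1/3)) = b^2 - b/3 - 2/9
(4) = u - 1
(5) = y^2 + 9*y + 14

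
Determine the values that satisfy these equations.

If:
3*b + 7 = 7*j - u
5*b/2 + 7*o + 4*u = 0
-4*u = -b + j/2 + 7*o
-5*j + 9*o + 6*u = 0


Then:
b = 84/17
j = 588/17
o = -2170/17
u = 3745/17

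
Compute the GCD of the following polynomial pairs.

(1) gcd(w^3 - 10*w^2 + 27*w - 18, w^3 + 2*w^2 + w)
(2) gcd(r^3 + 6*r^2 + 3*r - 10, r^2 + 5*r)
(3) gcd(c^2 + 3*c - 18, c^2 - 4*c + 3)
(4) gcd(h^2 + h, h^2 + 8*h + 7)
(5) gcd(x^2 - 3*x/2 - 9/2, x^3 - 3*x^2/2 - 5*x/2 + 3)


(1) = 1
(2) = gcd((r - 1)*(r + 2)*(r + 5), r*(r + 5)) = r + 5
(3) = gcd((c - 3)*(c + 6), (c - 3)*(c - 1)) = c - 3
(4) = h + 1
(5) = x + 3/2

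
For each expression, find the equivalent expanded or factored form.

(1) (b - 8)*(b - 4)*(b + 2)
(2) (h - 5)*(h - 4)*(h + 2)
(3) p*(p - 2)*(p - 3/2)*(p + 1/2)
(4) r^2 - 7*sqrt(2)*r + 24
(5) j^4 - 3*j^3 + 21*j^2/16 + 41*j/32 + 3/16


(1) = b^3 - 10*b^2 + 8*b + 64
(2) = h^3 - 7*h^2 + 2*h + 40
(3) = p^4 - 3*p^3 + 5*p^2/4 + 3*p/2
(4) = (r - 4*sqrt(2))*(r - 3*sqrt(2))
(5) = (j - 2)*(j - 3/2)*(j + 1/4)^2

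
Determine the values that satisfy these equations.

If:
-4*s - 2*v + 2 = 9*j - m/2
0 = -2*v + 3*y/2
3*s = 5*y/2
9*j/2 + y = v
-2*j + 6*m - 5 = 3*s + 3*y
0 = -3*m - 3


Then:
No Solution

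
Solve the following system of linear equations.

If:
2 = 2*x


Then:
x = 1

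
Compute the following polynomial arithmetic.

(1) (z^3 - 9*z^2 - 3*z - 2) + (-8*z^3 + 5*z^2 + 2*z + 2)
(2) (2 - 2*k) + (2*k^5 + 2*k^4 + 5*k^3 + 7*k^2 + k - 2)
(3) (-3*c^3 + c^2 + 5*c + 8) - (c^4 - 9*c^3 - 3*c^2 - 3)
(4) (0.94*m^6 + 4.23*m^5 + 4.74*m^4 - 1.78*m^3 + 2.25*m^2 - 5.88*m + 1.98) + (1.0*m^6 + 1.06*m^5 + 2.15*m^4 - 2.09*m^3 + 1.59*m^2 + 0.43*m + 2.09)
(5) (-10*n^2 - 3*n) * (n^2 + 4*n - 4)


(1) = -7*z^3 - 4*z^2 - z
(2) = 2*k^5 + 2*k^4 + 5*k^3 + 7*k^2 - k
(3) = -c^4 + 6*c^3 + 4*c^2 + 5*c + 11
(4) = 1.94*m^6 + 5.29*m^5 + 6.89*m^4 - 3.87*m^3 + 3.84*m^2 - 5.45*m + 4.07
(5) = -10*n^4 - 43*n^3 + 28*n^2 + 12*n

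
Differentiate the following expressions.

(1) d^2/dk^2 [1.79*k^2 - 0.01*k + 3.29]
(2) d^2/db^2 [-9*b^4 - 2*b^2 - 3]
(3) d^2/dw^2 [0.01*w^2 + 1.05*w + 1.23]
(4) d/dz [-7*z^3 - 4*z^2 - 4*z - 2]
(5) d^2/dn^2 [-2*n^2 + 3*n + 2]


(1) = 3.58000000000000
(2) = -108*b^2 - 4
(3) = 0.0200000000000000
(4) = -21*z^2 - 8*z - 4
(5) = -4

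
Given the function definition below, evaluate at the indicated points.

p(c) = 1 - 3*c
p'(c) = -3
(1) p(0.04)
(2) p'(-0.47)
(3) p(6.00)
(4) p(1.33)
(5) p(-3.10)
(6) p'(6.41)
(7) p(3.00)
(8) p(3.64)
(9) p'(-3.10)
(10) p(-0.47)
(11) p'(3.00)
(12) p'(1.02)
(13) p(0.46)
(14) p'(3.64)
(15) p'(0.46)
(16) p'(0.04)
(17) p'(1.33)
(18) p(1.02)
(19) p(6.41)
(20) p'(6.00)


(1) = 0.88
(2) = -3.00
(3) = -17.00
(4) = -2.99
(5) = 10.30
(6) = -3.00
(7) = -8.00
(8) = -9.92
(9) = -3.00
(10) = 2.41
(11) = -3.00
(12) = -3.00
(13) = -0.38
(14) = -3.00
(15) = -3.00
(16) = -3.00
(17) = -3.00
(18) = -2.06
(19) = -18.23
(20) = -3.00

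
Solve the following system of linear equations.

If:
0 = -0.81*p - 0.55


Then:
p = -0.68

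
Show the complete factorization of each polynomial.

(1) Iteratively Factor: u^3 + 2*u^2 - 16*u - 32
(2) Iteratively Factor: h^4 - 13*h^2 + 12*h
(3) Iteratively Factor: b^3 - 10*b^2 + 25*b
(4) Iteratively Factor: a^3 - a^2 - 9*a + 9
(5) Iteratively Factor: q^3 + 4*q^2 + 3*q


(1) = (u - 4)*(u^2 + 6*u + 8) = (u - 4)*(u + 2)*(u + 4)
(2) = (h - 1)*(h^3 + h^2 - 12*h) = (h - 3)*(h - 1)*(h^2 + 4*h) = h*(h - 3)*(h - 1)*(h + 4)
(3) = (b)*(b^2 - 10*b + 25) = b*(b - 5)*(b - 5)
(4) = (a - 3)*(a^2 + 2*a - 3) = (a - 3)*(a + 3)*(a - 1)
(5) = (q)*(q^2 + 4*q + 3) = q*(q + 1)*(q + 3)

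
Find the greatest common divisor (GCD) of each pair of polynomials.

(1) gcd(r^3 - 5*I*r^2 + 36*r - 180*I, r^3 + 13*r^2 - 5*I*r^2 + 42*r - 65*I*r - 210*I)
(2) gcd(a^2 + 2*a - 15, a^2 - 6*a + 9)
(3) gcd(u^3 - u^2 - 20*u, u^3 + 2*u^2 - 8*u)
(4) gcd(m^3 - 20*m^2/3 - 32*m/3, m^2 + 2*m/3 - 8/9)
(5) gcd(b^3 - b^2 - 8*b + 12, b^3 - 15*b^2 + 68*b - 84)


(1) = r - 5*I
(2) = gcd((a - 3)*(a + 5), (a - 3)^2) = a - 3
(3) = gcd(u*(u - 5)*(u + 4), u*(u - 2)*(u + 4)) = u^2 + 4*u
(4) = gcd(m*(m - 8)*(m + 4/3), (m - 2/3)*(m + 4/3)) = m + 4/3
(5) = gcd((b - 2)^2*(b + 3), (b - 7)*(b - 6)*(b - 2)) = b - 2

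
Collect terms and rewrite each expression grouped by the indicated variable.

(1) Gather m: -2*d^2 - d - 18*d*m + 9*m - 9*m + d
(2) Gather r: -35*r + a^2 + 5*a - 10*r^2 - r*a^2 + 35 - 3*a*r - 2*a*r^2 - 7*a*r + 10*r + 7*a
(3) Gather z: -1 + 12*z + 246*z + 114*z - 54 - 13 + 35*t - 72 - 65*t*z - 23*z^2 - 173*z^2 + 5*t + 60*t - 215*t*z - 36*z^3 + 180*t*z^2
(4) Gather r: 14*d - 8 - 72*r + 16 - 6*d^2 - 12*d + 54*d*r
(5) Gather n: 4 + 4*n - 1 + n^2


(1) = -2*d^2 - 18*d*m
(2) = a^2 + 12*a + r^2*(-2*a - 10) + r*(-a^2 - 10*a - 25) + 35
(3) = 100*t - 36*z^3 + z^2*(180*t - 196) + z*(372 - 280*t) - 140
(4) = -6*d^2 + 2*d + r*(54*d - 72) + 8
(5) = n^2 + 4*n + 3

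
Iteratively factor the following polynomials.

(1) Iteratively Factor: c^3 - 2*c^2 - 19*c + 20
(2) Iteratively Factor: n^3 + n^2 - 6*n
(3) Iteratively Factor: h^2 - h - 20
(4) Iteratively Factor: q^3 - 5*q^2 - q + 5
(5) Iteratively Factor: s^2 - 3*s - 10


(1) = (c - 5)*(c^2 + 3*c - 4) = (c - 5)*(c - 1)*(c + 4)
(2) = (n)*(n^2 + n - 6) = n*(n - 2)*(n + 3)
(3) = (h + 4)*(h - 5)
(4) = (q - 5)*(q^2 - 1) = (q - 5)*(q - 1)*(q + 1)
(5) = (s - 5)*(s + 2)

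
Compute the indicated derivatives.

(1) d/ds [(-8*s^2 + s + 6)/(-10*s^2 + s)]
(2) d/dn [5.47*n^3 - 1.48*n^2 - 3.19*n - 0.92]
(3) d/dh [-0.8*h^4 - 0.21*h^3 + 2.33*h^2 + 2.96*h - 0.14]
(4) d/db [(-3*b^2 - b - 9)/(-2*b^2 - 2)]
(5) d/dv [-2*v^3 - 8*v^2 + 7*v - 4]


(1) = 2*(s^2 + 60*s - 3)/(s^2*(100*s^2 - 20*s + 1))
(2) = 16.41*n^2 - 2.96*n - 3.19
(3) = -3.2*h^3 - 0.63*h^2 + 4.66*h + 2.96
(4) = (-b^2 - 12*b + 1)/(2*(b^4 + 2*b^2 + 1))
(5) = -6*v^2 - 16*v + 7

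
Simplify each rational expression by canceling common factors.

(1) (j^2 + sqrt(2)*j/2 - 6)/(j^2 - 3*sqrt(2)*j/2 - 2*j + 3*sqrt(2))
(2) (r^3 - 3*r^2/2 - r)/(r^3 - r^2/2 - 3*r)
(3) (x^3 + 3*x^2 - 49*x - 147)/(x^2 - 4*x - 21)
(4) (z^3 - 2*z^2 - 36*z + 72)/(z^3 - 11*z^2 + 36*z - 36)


(1) = (4*j + 8*sqrt(2))/(4*j - 8)
(2) = (2*r + 1)/(2*r + 3)
(3) = x + 7
(4) = (z + 6)/(z - 3)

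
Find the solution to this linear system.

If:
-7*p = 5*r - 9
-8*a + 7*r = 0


Then:
a = 7*r/8
p = 9/7 - 5*r/7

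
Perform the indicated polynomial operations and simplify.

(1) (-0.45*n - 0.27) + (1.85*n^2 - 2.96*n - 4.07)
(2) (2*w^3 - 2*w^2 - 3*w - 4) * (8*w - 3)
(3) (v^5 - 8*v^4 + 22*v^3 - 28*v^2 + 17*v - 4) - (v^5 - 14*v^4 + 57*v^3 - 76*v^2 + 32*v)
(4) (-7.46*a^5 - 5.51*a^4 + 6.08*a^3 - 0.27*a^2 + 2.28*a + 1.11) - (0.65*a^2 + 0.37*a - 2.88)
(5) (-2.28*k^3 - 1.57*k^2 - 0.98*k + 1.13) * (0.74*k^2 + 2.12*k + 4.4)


(1) = 1.85*n^2 - 3.41*n - 4.34
(2) = 16*w^4 - 22*w^3 - 18*w^2 - 23*w + 12
(3) = 6*v^4 - 35*v^3 + 48*v^2 - 15*v - 4
(4) = -7.46*a^5 - 5.51*a^4 + 6.08*a^3 - 0.92*a^2 + 1.91*a + 3.99
(5) = -1.6872*k^5 - 5.9954*k^4 - 14.0856*k^3 - 8.1494*k^2 - 1.9164*k + 4.972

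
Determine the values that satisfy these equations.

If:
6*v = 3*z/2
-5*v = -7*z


Then:
v = 0
z = 0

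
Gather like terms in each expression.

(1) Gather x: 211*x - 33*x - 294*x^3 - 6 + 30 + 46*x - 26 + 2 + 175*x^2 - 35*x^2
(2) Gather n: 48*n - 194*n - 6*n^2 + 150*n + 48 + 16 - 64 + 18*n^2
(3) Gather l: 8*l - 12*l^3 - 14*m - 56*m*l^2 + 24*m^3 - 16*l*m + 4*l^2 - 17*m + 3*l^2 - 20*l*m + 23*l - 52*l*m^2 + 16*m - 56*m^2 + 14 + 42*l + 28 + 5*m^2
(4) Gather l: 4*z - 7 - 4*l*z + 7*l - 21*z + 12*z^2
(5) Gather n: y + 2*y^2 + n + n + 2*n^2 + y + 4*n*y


(1) = -294*x^3 + 140*x^2 + 224*x
(2) = 12*n^2 + 4*n
(3) = -12*l^3 + l^2*(7 - 56*m) + l*(-52*m^2 - 36*m + 73) + 24*m^3 - 51*m^2 - 15*m + 42
(4) = l*(7 - 4*z) + 12*z^2 - 17*z - 7
(5) = 2*n^2 + n*(4*y + 2) + 2*y^2 + 2*y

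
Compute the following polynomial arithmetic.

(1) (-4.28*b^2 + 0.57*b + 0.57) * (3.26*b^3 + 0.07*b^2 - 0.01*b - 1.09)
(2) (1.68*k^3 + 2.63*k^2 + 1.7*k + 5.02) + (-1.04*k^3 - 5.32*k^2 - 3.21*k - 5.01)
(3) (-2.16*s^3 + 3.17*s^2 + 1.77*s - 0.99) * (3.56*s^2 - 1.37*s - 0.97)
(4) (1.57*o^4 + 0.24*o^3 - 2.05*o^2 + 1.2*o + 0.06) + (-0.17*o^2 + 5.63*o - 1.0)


(1) = -13.9528*b^5 + 1.5586*b^4 + 1.9409*b^3 + 4.6994*b^2 - 0.627*b - 0.6213
(2) = 0.64*k^3 - 2.69*k^2 - 1.51*k + 0.01
(3) = -7.6896*s^5 + 14.2444*s^4 + 4.0535*s^3 - 9.0242*s^2 - 0.3606*s + 0.9603
(4) = 1.57*o^4 + 0.24*o^3 - 2.22*o^2 + 6.83*o - 0.94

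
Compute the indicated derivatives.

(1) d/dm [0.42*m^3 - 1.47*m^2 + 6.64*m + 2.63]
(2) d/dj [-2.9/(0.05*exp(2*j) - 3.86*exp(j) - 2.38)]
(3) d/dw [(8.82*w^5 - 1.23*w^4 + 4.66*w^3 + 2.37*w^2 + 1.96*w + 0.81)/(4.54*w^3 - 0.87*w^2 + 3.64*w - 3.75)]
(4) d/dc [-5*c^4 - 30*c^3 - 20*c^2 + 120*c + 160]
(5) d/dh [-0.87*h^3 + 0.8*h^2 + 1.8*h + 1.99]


(1) = 1.26*m^2 - 2.94*m + 6.64
(2) = (0.29*exp(j) - 11.194)*exp(j)/(-0.05*exp(2*j) + 3.86*exp(j) + 2.38)^2
(3) = (80.0856*w^7 - 28.6044*w^6 + 130.5594*w^5 - 193.6206*w^4 + 34.578*w^3 - 53.1252*w^2 - 16.3656*w - 10.2984)/(20.6116*w^6 - 7.8996*w^5 + 33.8081*w^4 - 40.3836*w^3 + 19.7746*w^2 - 27.3*w + 14.0625)
(4) = -20*c^3 - 90*c^2 - 40*c + 120
(5) = -2.61*h^2 + 1.6*h + 1.8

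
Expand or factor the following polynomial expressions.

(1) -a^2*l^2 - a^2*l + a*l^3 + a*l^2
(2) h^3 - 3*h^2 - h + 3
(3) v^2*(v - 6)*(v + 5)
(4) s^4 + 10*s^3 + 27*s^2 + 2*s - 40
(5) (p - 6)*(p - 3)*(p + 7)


(1) = l*(-a + l)*(a*l + a)
(2) = (h - 3)*(h - 1)*(h + 1)
(3) = v^4 - v^3 - 30*v^2
(4) = (s - 1)*(s + 2)*(s + 4)*(s + 5)
(5) = p^3 - 2*p^2 - 45*p + 126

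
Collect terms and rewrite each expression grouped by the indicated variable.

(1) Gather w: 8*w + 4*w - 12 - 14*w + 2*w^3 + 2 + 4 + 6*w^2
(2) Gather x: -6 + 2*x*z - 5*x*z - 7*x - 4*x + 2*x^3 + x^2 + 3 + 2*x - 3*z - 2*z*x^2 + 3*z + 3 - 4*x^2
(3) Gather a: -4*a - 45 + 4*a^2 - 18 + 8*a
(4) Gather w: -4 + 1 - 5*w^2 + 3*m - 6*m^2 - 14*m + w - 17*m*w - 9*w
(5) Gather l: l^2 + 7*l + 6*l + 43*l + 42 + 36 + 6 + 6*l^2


(1) = 2*w^3 + 6*w^2 - 2*w - 6
(2) = 2*x^3 + x^2*(-2*z - 3) + x*(-3*z - 9)
(3) = 4*a^2 + 4*a - 63
(4) = -6*m^2 - 11*m - 5*w^2 + w*(-17*m - 8) - 3
(5) = 7*l^2 + 56*l + 84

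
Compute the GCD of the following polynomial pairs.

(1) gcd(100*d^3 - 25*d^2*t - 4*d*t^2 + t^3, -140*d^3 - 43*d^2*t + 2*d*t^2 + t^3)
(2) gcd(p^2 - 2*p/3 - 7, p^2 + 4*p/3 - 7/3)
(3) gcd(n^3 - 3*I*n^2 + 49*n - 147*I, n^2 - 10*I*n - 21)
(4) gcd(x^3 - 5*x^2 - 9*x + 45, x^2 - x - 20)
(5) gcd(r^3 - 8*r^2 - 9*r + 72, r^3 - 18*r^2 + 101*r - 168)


(1) = 5*d + t
(2) = p + 7/3
(3) = n^2 - 10*I*n - 21
(4) = x - 5
(5) = gcd((r - 8)*(r - 3)*(r + 3), (r - 8)*(r - 7)*(r - 3)) = r^2 - 11*r + 24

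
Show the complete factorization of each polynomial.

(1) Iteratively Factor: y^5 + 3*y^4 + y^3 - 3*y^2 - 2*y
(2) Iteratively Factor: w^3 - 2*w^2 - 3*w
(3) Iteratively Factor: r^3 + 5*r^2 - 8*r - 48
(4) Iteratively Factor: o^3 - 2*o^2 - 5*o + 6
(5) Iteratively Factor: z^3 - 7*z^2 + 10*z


(1) = (y + 1)*(y^4 + 2*y^3 - y^2 - 2*y) = (y + 1)*(y + 2)*(y^3 - y) = (y + 1)^2*(y + 2)*(y^2 - y) = (y - 1)*(y + 1)^2*(y + 2)*(y)
(2) = (w - 3)*(w^2 + w) = w*(w - 3)*(w + 1)
(3) = (r - 3)*(r^2 + 8*r + 16) = (r - 3)*(r + 4)*(r + 4)
(4) = (o - 3)*(o^2 + o - 2) = (o - 3)*(o - 1)*(o + 2)
(5) = (z - 2)*(z^2 - 5*z) = z*(z - 2)*(z - 5)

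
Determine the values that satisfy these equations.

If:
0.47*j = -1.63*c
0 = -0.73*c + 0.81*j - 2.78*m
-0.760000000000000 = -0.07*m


Then:
c = -8.53
j = 29.58
m = 10.86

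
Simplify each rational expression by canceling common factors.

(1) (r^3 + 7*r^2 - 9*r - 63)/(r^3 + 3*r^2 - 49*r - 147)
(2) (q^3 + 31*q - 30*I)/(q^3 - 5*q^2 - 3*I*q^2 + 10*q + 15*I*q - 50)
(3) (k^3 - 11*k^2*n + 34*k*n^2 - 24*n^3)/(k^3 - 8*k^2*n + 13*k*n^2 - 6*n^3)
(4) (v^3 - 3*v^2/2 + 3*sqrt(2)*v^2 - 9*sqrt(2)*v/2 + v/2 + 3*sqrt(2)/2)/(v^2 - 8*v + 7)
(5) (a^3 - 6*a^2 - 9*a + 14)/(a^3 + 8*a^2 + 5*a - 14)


(1) = (r - 3)/(r - 7)
(2) = (q^2 + 5*I*q + 6)/(q^2 + q*(-5 + 2*I) - 10*I)
(3) = (k - 4*n)/(k - n)
(4) = (2*v^2 + v*(-1 + 6*sqrt(2)) - 3*sqrt(2))/(2*v - 14)
(5) = (a - 7)/(a + 7)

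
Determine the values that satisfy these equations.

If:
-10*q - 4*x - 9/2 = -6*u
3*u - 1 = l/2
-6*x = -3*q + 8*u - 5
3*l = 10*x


Then:
l = 475/958
q = -249/958
u = 797/1916
x = 285/1916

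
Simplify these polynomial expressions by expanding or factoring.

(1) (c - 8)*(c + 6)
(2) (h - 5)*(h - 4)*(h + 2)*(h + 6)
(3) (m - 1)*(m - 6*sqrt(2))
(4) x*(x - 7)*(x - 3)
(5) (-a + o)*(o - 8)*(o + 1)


(1) = c^2 - 2*c - 48
(2) = h^4 - h^3 - 40*h^2 + 52*h + 240
(3) = m^2 - 6*sqrt(2)*m - m + 6*sqrt(2)
(4) = x^3 - 10*x^2 + 21*x
(5) = -a*o^2 + 7*a*o + 8*a + o^3 - 7*o^2 - 8*o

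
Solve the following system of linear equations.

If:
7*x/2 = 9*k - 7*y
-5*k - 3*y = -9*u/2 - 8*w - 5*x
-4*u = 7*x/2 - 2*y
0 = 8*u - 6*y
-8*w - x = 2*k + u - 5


Then:
k = 560/1039
u = 630/1039
w = 3685/8312
x = -240/1039
y = 840/1039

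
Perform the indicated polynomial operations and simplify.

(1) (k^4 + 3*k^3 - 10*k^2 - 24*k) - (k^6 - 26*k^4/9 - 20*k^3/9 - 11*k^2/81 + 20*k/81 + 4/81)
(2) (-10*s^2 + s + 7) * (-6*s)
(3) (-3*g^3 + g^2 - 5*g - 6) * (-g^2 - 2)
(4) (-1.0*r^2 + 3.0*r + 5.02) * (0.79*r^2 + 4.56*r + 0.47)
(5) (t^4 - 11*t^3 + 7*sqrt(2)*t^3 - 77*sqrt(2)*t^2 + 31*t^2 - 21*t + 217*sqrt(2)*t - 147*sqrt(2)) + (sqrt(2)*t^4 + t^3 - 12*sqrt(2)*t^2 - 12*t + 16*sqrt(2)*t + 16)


(1) = -k^6 + 35*k^4/9 + 47*k^3/9 - 799*k^2/81 - 1964*k/81 - 4/81
(2) = 60*s^3 - 6*s^2 - 42*s
(3) = 3*g^5 - g^4 + 11*g^3 + 4*g^2 + 10*g + 12
(4) = -0.79*r^4 - 2.19*r^3 + 17.1758*r^2 + 24.3012*r + 2.3594
(5) = t^4 + sqrt(2)*t^4 - 10*t^3 + 7*sqrt(2)*t^3 - 89*sqrt(2)*t^2 + 31*t^2 - 33*t + 233*sqrt(2)*t - 147*sqrt(2) + 16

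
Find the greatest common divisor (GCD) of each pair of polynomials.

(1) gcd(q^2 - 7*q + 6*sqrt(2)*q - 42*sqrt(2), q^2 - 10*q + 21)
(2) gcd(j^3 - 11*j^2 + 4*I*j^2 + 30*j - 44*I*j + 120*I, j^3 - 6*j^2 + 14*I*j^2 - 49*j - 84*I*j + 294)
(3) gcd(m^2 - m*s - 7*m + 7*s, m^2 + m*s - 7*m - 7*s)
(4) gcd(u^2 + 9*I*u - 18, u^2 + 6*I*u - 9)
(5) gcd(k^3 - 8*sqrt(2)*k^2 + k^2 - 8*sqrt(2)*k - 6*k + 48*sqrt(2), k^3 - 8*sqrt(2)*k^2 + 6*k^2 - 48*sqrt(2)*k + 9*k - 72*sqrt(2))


(1) = q - 7
(2) = gcd((j - 6)*(j - 5)*(j + 4*I), (j - 6)*(j + 7*I)^2) = j - 6
(3) = m - 7
(4) = u + 3*I
(5) = gcd((k - 2)*(k + 3)*(k - 8*sqrt(2)), (k + 3)^2*(k - 8*sqrt(2))) = k^2 + k*(3 - 8*sqrt(2)) - 24*sqrt(2)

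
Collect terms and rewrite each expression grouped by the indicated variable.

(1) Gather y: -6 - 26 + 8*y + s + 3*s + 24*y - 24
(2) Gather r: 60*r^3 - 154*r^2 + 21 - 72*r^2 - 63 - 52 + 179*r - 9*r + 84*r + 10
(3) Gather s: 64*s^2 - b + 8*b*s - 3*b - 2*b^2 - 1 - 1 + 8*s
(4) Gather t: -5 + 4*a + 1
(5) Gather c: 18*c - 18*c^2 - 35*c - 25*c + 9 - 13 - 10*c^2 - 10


(1) = 4*s + 32*y - 56
(2) = 60*r^3 - 226*r^2 + 254*r - 84
(3) = -2*b^2 - 4*b + 64*s^2 + s*(8*b + 8) - 2
(4) = 4*a - 4
(5) = -28*c^2 - 42*c - 14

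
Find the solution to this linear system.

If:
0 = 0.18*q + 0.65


Then:
q = -3.61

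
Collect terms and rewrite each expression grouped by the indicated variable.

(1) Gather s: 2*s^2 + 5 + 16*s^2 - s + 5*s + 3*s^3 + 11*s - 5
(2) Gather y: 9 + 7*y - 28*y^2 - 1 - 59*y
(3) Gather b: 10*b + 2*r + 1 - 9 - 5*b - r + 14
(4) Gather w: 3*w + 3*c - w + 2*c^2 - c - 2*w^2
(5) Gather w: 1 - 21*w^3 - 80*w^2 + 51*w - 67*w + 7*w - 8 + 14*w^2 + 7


(1) = 3*s^3 + 18*s^2 + 15*s
(2) = -28*y^2 - 52*y + 8
(3) = 5*b + r + 6
(4) = 2*c^2 + 2*c - 2*w^2 + 2*w
(5) = -21*w^3 - 66*w^2 - 9*w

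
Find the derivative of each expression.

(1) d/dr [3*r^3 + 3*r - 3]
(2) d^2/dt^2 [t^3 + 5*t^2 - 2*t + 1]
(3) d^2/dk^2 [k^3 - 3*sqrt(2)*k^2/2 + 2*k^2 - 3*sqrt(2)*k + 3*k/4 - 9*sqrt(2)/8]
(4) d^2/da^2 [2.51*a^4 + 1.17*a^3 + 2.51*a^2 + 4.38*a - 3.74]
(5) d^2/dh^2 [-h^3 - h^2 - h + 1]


(1) = 9*r^2 + 3
(2) = 6*t + 10
(3) = 6*k - 3*sqrt(2) + 4
(4) = 30.12*a^2 + 7.02*a + 5.02
(5) = -6*h - 2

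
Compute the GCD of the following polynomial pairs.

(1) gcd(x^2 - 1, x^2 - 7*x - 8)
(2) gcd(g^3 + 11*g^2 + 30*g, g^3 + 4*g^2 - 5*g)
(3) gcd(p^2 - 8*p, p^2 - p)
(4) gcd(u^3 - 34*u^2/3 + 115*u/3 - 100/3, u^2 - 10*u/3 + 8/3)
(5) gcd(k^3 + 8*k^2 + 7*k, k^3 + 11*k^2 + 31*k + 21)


(1) = gcd((x - 1)*(x + 1), (x - 8)*(x + 1)) = x + 1
(2) = gcd(g*(g + 5)*(g + 6), g*(g - 1)*(g + 5)) = g^2 + 5*g
(3) = gcd(p*(p - 8), p*(p - 1)) = p
(4) = u - 4/3
(5) = k^2 + 8*k + 7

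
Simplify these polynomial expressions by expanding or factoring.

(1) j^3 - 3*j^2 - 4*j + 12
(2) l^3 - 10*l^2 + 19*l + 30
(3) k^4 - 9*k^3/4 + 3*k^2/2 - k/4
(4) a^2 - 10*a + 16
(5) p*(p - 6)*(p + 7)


(1) = (j - 3)*(j - 2)*(j + 2)
(2) = (l - 6)*(l - 5)*(l + 1)
(3) = k*(k - 1)^2*(k - 1/4)
(4) = (a - 8)*(a - 2)
(5) = p^3 + p^2 - 42*p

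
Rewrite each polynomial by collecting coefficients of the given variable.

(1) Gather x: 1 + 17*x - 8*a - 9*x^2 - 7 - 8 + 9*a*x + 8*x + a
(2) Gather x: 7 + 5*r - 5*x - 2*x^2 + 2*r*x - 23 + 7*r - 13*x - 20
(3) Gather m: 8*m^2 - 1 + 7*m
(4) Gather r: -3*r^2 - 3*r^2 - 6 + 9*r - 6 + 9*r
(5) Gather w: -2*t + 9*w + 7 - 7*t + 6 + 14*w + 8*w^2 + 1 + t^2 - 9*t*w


(1) = -7*a - 9*x^2 + x*(9*a + 25) - 14
(2) = 12*r - 2*x^2 + x*(2*r - 18) - 36
(3) = 8*m^2 + 7*m - 1
(4) = -6*r^2 + 18*r - 12
(5) = t^2 - 9*t + 8*w^2 + w*(23 - 9*t) + 14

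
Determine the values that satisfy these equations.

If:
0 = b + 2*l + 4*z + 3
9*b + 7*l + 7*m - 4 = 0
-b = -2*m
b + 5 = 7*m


Then:
b = 2
l = -3
m = 1
z = 1/4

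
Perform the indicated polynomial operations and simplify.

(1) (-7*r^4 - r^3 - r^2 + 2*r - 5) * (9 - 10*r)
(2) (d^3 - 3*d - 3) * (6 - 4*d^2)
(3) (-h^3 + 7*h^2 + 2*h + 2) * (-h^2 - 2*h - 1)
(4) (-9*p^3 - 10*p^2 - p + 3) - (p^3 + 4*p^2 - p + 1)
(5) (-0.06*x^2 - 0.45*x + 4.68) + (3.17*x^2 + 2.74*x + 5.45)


(1) = 70*r^5 - 53*r^4 + r^3 - 29*r^2 + 68*r - 45
(2) = -4*d^5 + 18*d^3 + 12*d^2 - 18*d - 18
(3) = h^5 - 5*h^4 - 15*h^3 - 13*h^2 - 6*h - 2
(4) = -10*p^3 - 14*p^2 + 2
(5) = 3.11*x^2 + 2.29*x + 10.13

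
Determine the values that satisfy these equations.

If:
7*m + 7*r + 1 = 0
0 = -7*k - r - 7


Then:
k = -r/7 - 1
m = -r - 1/7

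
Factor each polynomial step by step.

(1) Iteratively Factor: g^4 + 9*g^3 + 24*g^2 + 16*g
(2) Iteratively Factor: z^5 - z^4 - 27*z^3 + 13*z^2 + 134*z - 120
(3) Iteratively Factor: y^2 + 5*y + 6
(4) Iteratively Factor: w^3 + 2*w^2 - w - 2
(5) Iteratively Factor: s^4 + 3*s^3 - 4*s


(1) = (g + 4)*(g^3 + 5*g^2 + 4*g) = (g + 1)*(g + 4)*(g^2 + 4*g) = g*(g + 1)*(g + 4)*(g + 4)
(2) = (z - 1)*(z^4 - 27*z^2 - 14*z + 120) = (z - 1)*(z + 4)*(z^3 - 4*z^2 - 11*z + 30) = (z - 1)*(z + 3)*(z + 4)*(z^2 - 7*z + 10) = (z - 5)*(z - 1)*(z + 3)*(z + 4)*(z - 2)
(3) = (y + 2)*(y + 3)
(4) = (w - 1)*(w^2 + 3*w + 2) = (w - 1)*(w + 2)*(w + 1)
(5) = (s + 2)*(s^3 + s^2 - 2*s) = s*(s + 2)*(s^2 + s - 2) = s*(s + 2)^2*(s - 1)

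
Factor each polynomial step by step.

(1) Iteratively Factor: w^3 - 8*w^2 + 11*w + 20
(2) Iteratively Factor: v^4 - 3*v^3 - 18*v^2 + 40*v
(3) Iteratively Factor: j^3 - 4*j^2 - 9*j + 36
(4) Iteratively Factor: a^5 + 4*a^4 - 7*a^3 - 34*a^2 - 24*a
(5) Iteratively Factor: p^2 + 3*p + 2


(1) = (w - 4)*(w^2 - 4*w - 5) = (w - 5)*(w - 4)*(w + 1)
(2) = (v)*(v^3 - 3*v^2 - 18*v + 40) = v*(v - 5)*(v^2 + 2*v - 8) = v*(v - 5)*(v + 4)*(v - 2)
(3) = (j - 4)*(j^2 - 9) = (j - 4)*(j - 3)*(j + 3)
(4) = (a + 4)*(a^4 - 7*a^2 - 6*a) = (a - 3)*(a + 4)*(a^3 + 3*a^2 + 2*a) = (a - 3)*(a + 2)*(a + 4)*(a^2 + a) = (a - 3)*(a + 1)*(a + 2)*(a + 4)*(a)
(5) = (p + 2)*(p + 1)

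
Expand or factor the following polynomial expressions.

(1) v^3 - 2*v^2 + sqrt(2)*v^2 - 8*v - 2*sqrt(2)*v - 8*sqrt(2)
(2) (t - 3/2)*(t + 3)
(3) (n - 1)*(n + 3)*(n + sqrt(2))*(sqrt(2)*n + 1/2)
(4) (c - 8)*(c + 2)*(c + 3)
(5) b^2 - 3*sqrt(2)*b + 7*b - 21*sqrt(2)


(1) = (v - 4)*(v + 2)*(v + sqrt(2))
(2) = t^2 + 3*t/2 - 9/2
(3) = sqrt(2)*n^4 + 5*n^3/2 + 2*sqrt(2)*n^3 - 5*sqrt(2)*n^2/2 + 5*n^2 - 15*n/2 + sqrt(2)*n - 3*sqrt(2)/2
(4) = c^3 - 3*c^2 - 34*c - 48
(5) = (b + 7)*(b - 3*sqrt(2))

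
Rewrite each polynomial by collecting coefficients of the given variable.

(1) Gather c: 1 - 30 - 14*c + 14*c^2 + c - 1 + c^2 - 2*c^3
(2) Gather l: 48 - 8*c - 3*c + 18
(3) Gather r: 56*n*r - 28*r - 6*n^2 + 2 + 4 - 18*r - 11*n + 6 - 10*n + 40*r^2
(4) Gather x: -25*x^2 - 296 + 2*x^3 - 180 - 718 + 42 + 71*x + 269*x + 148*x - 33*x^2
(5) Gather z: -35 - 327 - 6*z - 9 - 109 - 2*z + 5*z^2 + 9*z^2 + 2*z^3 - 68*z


(1) = -2*c^3 + 15*c^2 - 13*c - 30
(2) = 66 - 11*c
(3) = -6*n^2 - 21*n + 40*r^2 + r*(56*n - 46) + 12
(4) = 2*x^3 - 58*x^2 + 488*x - 1152
(5) = 2*z^3 + 14*z^2 - 76*z - 480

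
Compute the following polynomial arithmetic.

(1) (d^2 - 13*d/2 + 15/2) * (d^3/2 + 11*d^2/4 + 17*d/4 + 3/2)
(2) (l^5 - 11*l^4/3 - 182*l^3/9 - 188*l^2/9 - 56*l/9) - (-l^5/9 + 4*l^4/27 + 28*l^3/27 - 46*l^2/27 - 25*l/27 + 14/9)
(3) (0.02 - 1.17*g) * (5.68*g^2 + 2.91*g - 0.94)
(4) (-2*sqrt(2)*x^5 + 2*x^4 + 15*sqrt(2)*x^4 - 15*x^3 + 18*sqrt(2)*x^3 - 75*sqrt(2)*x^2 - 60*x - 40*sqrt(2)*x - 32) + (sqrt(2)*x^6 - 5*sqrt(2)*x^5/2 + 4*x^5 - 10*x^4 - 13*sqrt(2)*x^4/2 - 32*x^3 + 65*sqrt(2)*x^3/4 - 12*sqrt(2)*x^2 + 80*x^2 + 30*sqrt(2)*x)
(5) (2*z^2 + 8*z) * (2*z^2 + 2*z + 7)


(1) = d^5/2 - d^4/2 - 79*d^3/8 - 11*d^2/2 + 177*d/8 + 45/4
(2) = 10*l^5/9 - 103*l^4/27 - 574*l^3/27 - 518*l^2/27 - 143*l/27 - 14/9
(3) = -6.6456*g^3 - 3.2911*g^2 + 1.158*g - 0.0188
(4) = sqrt(2)*x^6 - 9*sqrt(2)*x^5/2 + 4*x^5 - 8*x^4 + 17*sqrt(2)*x^4/2 - 47*x^3 + 137*sqrt(2)*x^3/4 - 87*sqrt(2)*x^2 + 80*x^2 - 60*x - 10*sqrt(2)*x - 32
(5) = 4*z^4 + 20*z^3 + 30*z^2 + 56*z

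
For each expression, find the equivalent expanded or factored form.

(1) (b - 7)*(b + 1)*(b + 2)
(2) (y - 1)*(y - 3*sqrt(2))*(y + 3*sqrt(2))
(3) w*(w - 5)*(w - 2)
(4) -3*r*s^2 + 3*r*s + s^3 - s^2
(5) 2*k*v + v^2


(1) = b^3 - 4*b^2 - 19*b - 14
(2) = y^3 - y^2 - 18*y + 18
(3) = w^3 - 7*w^2 + 10*w
(4) = s*(-3*r + s)*(s - 1)
(5) = v*(2*k + v)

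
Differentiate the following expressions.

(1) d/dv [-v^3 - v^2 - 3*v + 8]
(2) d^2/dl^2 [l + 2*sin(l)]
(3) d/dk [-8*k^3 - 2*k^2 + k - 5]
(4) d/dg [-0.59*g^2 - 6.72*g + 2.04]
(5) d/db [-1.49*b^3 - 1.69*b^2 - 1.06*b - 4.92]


(1) = -3*v^2 - 2*v - 3
(2) = -2*sin(l)
(3) = -24*k^2 - 4*k + 1
(4) = -1.18*g - 6.72
(5) = -4.47*b^2 - 3.38*b - 1.06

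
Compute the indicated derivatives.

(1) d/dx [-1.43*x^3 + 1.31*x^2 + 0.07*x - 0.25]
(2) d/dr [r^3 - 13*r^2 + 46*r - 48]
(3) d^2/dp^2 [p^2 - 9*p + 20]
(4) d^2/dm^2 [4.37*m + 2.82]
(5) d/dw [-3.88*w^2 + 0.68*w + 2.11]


(1) = -4.29*x^2 + 2.62*x + 0.07
(2) = 3*r^2 - 26*r + 46
(3) = 2
(4) = 0
(5) = 0.68 - 7.76*w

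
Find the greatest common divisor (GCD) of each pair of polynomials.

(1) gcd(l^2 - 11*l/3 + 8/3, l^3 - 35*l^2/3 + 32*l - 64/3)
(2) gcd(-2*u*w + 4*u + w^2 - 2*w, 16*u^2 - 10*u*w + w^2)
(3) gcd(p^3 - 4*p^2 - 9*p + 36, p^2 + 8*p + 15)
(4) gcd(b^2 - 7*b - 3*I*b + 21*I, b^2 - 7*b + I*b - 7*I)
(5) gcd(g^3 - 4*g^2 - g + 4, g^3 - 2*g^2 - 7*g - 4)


(1) = gcd((l - 8/3)*(l - 1), (l - 8)*(l - 8/3)*(l - 1)) = l^2 - 11*l/3 + 8/3
(2) = 2*u - w
(3) = gcd((p - 4)*(p - 3)*(p + 3), (p + 3)*(p + 5)) = p + 3
(4) = b - 7
(5) = gcd((g - 4)*(g - 1)*(g + 1), (g - 4)*(g + 1)^2) = g^2 - 3*g - 4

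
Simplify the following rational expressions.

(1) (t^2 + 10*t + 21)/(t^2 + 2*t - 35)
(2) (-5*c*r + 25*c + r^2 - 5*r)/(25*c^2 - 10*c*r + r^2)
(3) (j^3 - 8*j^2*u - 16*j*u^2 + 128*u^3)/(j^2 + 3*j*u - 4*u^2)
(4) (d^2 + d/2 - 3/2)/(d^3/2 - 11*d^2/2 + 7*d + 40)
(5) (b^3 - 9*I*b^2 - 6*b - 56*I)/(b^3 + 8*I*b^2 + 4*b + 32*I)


(1) = (t + 3)/(t - 5)
(2) = (r - 5)/(-5*c + r)
(3) = (-j^2 + 12*j*u - 32*u^2)/(-j + u)
(4) = (2*d^2 + d - 3)/(d^3 - 11*d^2 + 14*d + 80)
(5) = (b^2 - 11*I*b - 28)/(b^2 + 6*I*b + 16)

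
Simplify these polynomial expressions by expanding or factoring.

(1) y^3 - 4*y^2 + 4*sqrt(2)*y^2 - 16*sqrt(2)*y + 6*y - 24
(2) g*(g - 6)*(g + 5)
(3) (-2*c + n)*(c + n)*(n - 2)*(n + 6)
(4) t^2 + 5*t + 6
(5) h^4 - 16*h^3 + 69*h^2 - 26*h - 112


(1) = (y - 4)*(y + sqrt(2))*(y + 3*sqrt(2))
(2) = g^3 - g^2 - 30*g
(3) = -2*c^2*n^2 - 8*c^2*n + 24*c^2 - c*n^3 - 4*c*n^2 + 12*c*n + n^4 + 4*n^3 - 12*n^2
(4) = (t + 2)*(t + 3)
(5) = (h - 8)*(h - 7)*(h - 2)*(h + 1)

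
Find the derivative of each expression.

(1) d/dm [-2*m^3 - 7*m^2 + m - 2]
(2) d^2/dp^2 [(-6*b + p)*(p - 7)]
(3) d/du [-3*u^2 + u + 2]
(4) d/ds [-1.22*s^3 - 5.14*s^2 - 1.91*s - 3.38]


(1) = -6*m^2 - 14*m + 1
(2) = 2
(3) = 1 - 6*u
(4) = -3.66*s^2 - 10.28*s - 1.91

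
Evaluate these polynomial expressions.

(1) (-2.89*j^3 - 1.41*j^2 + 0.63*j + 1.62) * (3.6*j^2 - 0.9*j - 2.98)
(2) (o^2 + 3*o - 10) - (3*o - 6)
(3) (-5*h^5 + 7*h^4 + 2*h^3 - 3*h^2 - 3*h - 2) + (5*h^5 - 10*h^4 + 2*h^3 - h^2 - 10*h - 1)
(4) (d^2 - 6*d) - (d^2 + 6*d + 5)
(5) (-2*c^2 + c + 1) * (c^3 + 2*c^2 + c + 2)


(1) = -10.404*j^5 - 2.475*j^4 + 12.1492*j^3 + 9.4668*j^2 - 3.3354*j - 4.8276
(2) = o^2 - 4
(3) = -3*h^4 + 4*h^3 - 4*h^2 - 13*h - 3
(4) = -12*d - 5
(5) = -2*c^5 - 3*c^4 + c^3 - c^2 + 3*c + 2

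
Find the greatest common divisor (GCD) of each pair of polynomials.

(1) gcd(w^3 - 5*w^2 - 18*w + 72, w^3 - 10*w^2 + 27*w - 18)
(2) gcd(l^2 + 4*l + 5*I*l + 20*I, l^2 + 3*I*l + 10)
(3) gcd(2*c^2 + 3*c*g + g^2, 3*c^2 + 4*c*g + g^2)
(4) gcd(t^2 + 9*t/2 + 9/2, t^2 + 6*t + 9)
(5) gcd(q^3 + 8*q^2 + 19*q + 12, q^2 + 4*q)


(1) = w^2 - 9*w + 18
(2) = gcd((l + 4)*(l + 5*I), (l - 2*I)*(l + 5*I)) = l + 5*I
(3) = c + g
(4) = gcd((t + 3/2)*(t + 3), (t + 3)^2) = t + 3
(5) = q + 4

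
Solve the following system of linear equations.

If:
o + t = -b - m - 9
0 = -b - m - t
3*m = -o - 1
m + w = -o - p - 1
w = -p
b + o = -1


Then:
No Solution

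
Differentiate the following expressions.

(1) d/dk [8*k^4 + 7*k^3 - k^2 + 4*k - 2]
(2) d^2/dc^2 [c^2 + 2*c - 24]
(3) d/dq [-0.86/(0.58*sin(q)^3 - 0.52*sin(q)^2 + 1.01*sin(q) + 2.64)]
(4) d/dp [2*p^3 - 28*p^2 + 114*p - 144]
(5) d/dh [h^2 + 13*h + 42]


(1) = 32*k^3 + 21*k^2 - 2*k + 4
(2) = 2
(3) = (1.4964*sin(q)^2 - 0.8944*sin(q) + 0.8686)*cos(q)/(0.58*sin(q)^3 - 0.52*sin(q)^2 + 1.01*sin(q) + 2.64)^2
(4) = 6*p^2 - 56*p + 114
(5) = 2*h + 13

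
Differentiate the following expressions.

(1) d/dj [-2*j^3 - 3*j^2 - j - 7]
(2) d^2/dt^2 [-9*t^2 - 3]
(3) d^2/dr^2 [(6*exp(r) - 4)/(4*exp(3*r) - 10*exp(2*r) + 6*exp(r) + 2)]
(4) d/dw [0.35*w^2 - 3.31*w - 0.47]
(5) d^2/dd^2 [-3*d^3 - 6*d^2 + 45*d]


(1) = -6*j^2 - 6*j - 1
(2) = -18
(3) = (48*exp(6*r) - 162*exp(5*r) + 223*exp(4*r) - 257*exp(3*r) + 216*exp(2*r) - 67*exp(r) + 9)*exp(r)/(8*exp(9*r) - 60*exp(8*r) + 186*exp(7*r) - 293*exp(6*r) + 219*exp(5*r) - 24*exp(4*r) - 57*exp(3*r) + 12*exp(2*r) + 9*exp(r) + 1)
(4) = 0.7*w - 3.31
(5) = -18*d - 12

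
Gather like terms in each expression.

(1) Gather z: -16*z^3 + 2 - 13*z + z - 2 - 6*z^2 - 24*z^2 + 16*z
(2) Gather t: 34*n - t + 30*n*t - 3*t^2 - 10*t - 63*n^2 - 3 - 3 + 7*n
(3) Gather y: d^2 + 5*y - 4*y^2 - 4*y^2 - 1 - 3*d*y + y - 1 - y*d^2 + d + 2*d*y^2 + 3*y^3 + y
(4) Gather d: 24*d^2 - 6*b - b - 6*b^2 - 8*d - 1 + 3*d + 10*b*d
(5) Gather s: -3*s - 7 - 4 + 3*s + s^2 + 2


(1) = -16*z^3 - 30*z^2 + 4*z
(2) = -63*n^2 + 41*n - 3*t^2 + t*(30*n - 11) - 6
(3) = d^2 + d + 3*y^3 + y^2*(2*d - 8) + y*(-d^2 - 3*d + 7) - 2
(4) = -6*b^2 - 7*b + 24*d^2 + d*(10*b - 5) - 1
(5) = s^2 - 9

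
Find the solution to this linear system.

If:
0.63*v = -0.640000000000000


Then:
v = -1.02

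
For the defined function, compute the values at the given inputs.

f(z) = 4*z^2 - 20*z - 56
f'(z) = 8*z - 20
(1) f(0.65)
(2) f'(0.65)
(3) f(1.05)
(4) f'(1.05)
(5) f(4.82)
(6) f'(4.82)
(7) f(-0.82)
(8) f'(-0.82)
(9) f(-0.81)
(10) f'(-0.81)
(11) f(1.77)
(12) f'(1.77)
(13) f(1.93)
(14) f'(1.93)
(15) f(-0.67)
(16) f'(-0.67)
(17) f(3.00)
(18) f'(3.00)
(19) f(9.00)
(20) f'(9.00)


(1) = -67.31
(2) = -14.80
(3) = -72.59
(4) = -11.60
(5) = -59.47
(6) = 18.56
(7) = -36.91
(8) = -26.56
(9) = -37.18
(10) = -26.48
(11) = -78.87
(12) = -5.84
(13) = -79.70
(14) = -4.56
(15) = -40.80
(16) = -25.36
(17) = -80.00
(18) = 4.00
(19) = 88.00
(20) = 52.00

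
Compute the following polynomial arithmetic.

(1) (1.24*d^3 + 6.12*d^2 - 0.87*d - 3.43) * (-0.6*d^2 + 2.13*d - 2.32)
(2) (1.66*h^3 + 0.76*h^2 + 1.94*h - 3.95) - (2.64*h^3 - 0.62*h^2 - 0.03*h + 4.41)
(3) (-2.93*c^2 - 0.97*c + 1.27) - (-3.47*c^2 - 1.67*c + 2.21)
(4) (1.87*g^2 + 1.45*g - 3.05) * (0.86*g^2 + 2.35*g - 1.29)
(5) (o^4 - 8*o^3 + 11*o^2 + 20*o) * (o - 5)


(1) = -0.744*d^5 - 1.0308*d^4 + 10.6808*d^3 - 13.9935*d^2 - 5.2875*d + 7.9576
(2) = -0.98*h^3 + 1.38*h^2 + 1.97*h - 8.36
(3) = 0.54*c^2 + 0.7*c - 0.94
(4) = 1.6082*g^4 + 5.6415*g^3 - 1.6278*g^2 - 9.038*g + 3.9345
(5) = o^5 - 13*o^4 + 51*o^3 - 35*o^2 - 100*o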